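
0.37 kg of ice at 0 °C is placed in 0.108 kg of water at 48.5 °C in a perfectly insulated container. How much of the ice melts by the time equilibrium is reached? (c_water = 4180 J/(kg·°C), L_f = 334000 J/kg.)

Water can give up m c ΔT = 0.108·4180·48.5 = 21895 J before reaching 0 °C.
Fully melting the ice requires m_ice L_f = 0.37·334000 = 123580 J.
21895 J < 123580 J, so only part of the ice melts and the system sits at 0 °C.
m_melted·334000 = 21895  ⇒  m_melted ≈ 0.06555 kg.

m_melted ≈ 0.0656 kg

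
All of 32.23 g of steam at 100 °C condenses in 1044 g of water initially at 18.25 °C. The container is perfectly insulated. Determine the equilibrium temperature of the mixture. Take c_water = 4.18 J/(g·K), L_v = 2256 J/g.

T_f ≈ 36.9 °C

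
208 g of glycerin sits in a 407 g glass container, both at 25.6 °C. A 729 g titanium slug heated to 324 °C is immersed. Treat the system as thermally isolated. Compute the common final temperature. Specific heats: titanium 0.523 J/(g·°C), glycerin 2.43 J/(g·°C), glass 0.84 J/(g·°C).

Taking heat into each body as positive, Σ m c ΔT = 0:
729×0.523×(T − 324) + 208×2.43×(T − 25.6) + 407×0.84×(T − 25.6) = 0
(381.27 + 505.44 + 341.88) T = 381.27×324 + 505.44×25.6 + 341.88×25.6
T = 145222 / 1228.6 = 118 °C

T_f ≈ 118.2 °C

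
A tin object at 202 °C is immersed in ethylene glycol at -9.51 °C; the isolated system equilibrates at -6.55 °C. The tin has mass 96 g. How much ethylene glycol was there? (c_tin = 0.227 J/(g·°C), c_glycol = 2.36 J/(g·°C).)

m ≈ 651 g

|Q_tin| = |Q_glycol|:
96·0.227·(202 − -6.55) = m·2.36·(-6.55 − (-9.51))
6.986 m = 4544.7  ⇒  m ≈ 650.6 g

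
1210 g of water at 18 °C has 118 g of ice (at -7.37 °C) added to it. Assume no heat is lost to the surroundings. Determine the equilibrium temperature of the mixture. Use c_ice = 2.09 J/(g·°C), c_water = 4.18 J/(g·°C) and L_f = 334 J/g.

T_f ≈ 9.0 °C

Setting the total heat transfer to zero:
ice -7.37→0 °C: 118×2.09×7.37 = 1817.6
  fusion: m_ice L_f = 118×334 = 39412
  meltwater 0→T: 118×4.18×T = 493.24 T
  water cools: 1210×4.18×(T − 18) = 5057.8(T − 18)
5551 T = 91040 − 41230 = 49811
T ≈ 8.97 °C — above 0 °C, consistent with complete melting.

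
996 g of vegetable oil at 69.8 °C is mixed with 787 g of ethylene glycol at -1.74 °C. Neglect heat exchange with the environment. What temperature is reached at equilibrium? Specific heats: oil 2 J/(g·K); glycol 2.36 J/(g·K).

T_f ≈ 35.3 °C

Setting the total heat transfer to zero:
996·2·(T − 69.8) + 787·2.36·(T − (-1.74)) = 0
1992(T − 69.8) + 1857.3(T − (-1.74)) = 0
3849.3 T = 135810
T ≈ 35.28 °C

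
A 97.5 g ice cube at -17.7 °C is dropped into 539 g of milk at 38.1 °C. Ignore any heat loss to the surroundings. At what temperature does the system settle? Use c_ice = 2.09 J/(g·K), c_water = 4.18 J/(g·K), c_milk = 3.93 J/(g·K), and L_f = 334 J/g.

T_f ≈ 17.6 °C

Let T be the final temperature. ΣQ_i = 0:
warm ice to 0 °C: 97.5×2.09×(0 − (-17.7)) = 3606.8
  latent heat to melt: 97.5×334 = 32565
  warm the meltwater: 407.55 T
  milk: 2118.3(T − 38.1)
2525.8 T = 80706 − 36172 = 44534
T ≈ 17.63 °C — above 0 °C, consistent with complete melting.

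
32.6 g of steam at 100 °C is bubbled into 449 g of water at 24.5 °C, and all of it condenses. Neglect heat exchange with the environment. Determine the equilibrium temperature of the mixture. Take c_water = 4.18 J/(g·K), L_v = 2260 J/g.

Energy balance with sensible and latent terms:
latent heat released on condensation: 32.6·2260 = 73676; condensate cools 100→T: 32.6·4.18·(T − 100) = 136.27(T − 100); original water: 1876.8(T − 24.5)
2013.1 T = 73676 + 13627 + 45982 = 133285
T ≈ 66.21 °C (< 100 °C, so full condensation is consistent).

T_f ≈ 66.2 °C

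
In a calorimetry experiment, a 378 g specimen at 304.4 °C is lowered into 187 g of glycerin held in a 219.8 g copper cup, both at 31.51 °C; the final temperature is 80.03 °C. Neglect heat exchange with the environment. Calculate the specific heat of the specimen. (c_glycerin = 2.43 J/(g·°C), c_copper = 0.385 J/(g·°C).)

c ≈ 0.308 J/(g·°C)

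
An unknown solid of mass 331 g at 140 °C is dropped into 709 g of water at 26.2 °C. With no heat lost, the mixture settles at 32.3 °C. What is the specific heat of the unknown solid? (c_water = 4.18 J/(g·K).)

c ≈ 0.507 J/(g·K)

m_s c (T_s − T_f) = m_water c_water (T_f − T_0):
331·c·(140 − 32.3) = 709·4.18·(32.3 − 26.2)
35649 c = 18078  ⇒  c ≈ 0.5071 J/(g·K)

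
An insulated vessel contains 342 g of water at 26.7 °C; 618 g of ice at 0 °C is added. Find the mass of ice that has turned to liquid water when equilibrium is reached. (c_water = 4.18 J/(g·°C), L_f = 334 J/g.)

Heat available from the water dropping to 0 °C: 342×4.18×26.7 = 38169 J.
Fully melting the ice requires m_ice L_f = 618×334 = 206412 J.
38169 J < 206412 J, so only part of the ice melts and the system sits at 0 °C.
Mass melted = 38169/334 ≈ 114.3 g.

m_melted ≈ 114 g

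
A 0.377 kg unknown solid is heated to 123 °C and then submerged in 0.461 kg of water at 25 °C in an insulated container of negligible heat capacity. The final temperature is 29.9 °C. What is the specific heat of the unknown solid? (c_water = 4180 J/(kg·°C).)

c ≈ 269 J/(kg·°C)

Heat gained plus heat lost sum to zero:
0.377·c·(29.9 − 123) + 0.461·4180·(29.9 − 25) = 0
-35.1 c = -9442.2
c = -9442.2/-35.1 ≈ 269 J/(kg·°C)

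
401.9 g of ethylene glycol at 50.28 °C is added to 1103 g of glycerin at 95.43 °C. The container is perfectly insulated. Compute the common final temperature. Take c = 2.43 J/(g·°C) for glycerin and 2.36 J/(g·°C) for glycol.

T_f ≈ 83.6 °C

|Q_glycerin| = |Q_glycol|:
1103·2.43·(95.43 − T) = 401.9·2.36·(T − 50.28)
2680.3(95.43 − T) = 948.48(T − 50.28)
3628.8 T = 303470  ⇒  T ≈ 83.63 °C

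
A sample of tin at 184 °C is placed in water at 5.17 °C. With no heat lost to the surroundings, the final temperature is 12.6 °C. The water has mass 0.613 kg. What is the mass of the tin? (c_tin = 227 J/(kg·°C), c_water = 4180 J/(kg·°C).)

m ≈ 0.489 kg

Heat gained plus heat lost sum to zero:
m×227×(12.6 − 184) + 0.613×4180×(12.6 − 5.17) = 0
-38908 m = -19038
m = -19038/-38908 ≈ 0.4893 kg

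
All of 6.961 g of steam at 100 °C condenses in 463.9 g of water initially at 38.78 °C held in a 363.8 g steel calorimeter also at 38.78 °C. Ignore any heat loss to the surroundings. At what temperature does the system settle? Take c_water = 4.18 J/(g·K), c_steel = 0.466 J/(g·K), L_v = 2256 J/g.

Let T be the final temperature. ΣQ_i = 0:
steam→water at 100 °C releases m L_v = 6.961·2256 = 15704
  condensate cools 100→T: 6.961·4.18·(T − 100) = 29.1(T − 100)
  water warms: 463.9·4.18·(T − 38.78) = 1939.1(T − 38.78)
  steel cup: 363.8·0.466·(T − 38.78) = 169.53(T − 38.78)
2137.7 T = 15704 + 2909.7 + 81773 = 100386
T ≈ 46.96 °C (< 100 °C, so full condensation is consistent).

T_f ≈ 47.0 °C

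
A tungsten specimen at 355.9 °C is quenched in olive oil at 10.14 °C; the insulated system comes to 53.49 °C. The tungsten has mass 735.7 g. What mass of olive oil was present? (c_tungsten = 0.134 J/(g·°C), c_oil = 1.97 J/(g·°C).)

Net heat exchanged in the isolated system is zero:
735.7×0.134×(53.49 − 355.9) + m×1.97×(53.49 − 10.14) = 0
85.4 m = 29813
m = 29813/85.4 ≈ 349.1 g

m ≈ 349 g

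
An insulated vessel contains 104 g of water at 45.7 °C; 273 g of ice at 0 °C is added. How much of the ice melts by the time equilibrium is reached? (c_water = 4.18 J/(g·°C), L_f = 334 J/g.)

Cooling the water to 0 °C releases 104×4.18×45.7 = 19867 J.
Fully melting the ice requires m_ice L_f = 273×334 = 91182 J.
19867 J < 91182 J, so only part of the ice melts and the system sits at 0 °C.
m_melt = 19867 / L_f = 59.48 g.

m_melted ≈ 59.5 g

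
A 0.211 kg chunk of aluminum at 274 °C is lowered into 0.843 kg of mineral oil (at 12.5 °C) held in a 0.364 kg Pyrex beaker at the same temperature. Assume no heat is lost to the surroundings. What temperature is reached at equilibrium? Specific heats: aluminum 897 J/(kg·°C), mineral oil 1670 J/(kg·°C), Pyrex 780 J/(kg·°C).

T_f ≈ 38.8 °C

With ΣQ=0 the equilibrium temperature is the m·c-weighted mean:
T_f = (189.27×274 + 1407.8×12.5 + 283.92×12.5) / (189.27 + 1407.8 + 283.92)
    = 73006 / 1881 ≈ 38.81 °C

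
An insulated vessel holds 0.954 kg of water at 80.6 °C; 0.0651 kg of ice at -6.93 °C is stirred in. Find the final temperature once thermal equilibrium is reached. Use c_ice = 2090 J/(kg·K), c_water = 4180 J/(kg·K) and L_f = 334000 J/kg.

T_f ≈ 70.1 °C

Taking heat into each body as positive, Σ m c ΔT = 0:
warm ice to 0 °C: 0.0651×2090×(0 − (-6.93)) = 942.89
  latent heat to melt: 0.0651×334000 = 21743
  meltwater 0→T: 0.0651×4180×T = 272.12 T
  water: 3987.7(T − 80.6)
4259.8 T = 321410 − 22686 = 298724
T ≈ 70.13 °C (positive, so assuming full melt was valid).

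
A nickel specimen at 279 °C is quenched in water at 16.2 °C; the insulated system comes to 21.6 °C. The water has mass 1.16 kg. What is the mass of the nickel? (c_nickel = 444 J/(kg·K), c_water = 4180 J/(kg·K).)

Heat lost by the nickel = heat gained by the water:
m×444×(279 − 21.6) = 1.16×4180×(21.6 − 16.2)
114286 m = 26184  ⇒  m ≈ 0.2291 kg

m ≈ 0.229 kg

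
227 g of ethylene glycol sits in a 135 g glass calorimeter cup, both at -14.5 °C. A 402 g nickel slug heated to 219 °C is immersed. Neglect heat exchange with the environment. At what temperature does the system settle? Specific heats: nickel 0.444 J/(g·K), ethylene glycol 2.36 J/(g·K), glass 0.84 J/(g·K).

T_f ≈ 35.9 °C

Setting the total heat transfer to zero:
402×0.444×(T − 219) + 227×2.36×(T − (-14.5)) + 135×0.84×(T − (-14.5)) = 0
827.61 T = 29677
T = 29677 / 827.61 = 35.9 °C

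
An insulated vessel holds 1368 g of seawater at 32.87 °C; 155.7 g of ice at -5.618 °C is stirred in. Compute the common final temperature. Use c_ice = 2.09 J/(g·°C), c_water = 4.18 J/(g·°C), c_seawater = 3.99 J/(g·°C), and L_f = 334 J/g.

T_f ≈ 20.6 °C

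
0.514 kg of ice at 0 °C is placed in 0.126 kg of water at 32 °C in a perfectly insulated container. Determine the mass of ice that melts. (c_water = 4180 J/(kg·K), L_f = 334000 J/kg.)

Heat available from the water dropping to 0 °C: 0.126×4180×32 = 16854 J.
Melting all 0.514 kg of ice would need 0.514×334000 = 171676 J.
Since 16854 < 171676 J, not all the ice melts; equilibrium is at 0 °C.
Mass melted = 16854/334000 ≈ 0.05046 kg.

m_melted ≈ 0.0505 kg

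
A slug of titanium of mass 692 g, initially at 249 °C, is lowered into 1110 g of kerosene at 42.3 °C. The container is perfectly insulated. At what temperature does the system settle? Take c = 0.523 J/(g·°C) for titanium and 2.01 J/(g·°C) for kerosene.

T_f is the heat-capacity-weighted average of the initial temperatures:
T_f = (361.92*249 + 2231.1*42.3) / (361.92 + 2231.1)
    = 184493 / 2593 ≈ 71.15 °C

T_f ≈ 71.1 °C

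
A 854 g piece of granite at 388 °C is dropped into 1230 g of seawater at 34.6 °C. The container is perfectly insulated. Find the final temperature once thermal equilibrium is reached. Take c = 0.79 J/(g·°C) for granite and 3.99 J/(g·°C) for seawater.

|Q_granite| = |Q_seawater|:
854·0.79·(388 − T) = 1230·3.99·(T − 34.6)
674.66(388 − T) = 4907.7(T − 34.6)
5582.4 T = 431575  ⇒  T ≈ 77.31 °C

T_f ≈ 77.3 °C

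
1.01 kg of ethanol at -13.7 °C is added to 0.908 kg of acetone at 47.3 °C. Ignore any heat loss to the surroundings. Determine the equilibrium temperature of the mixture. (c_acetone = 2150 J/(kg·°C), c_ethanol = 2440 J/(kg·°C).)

T_f ≈ 13.3 °C

|Q_acetone| = |Q_ethanol|:
0.908×2150×(47.3 − T) = 1.01×2440×(T − (-13.7))
1952.2(47.3 − T) = 2464.4(T − (-13.7))
4416.6 T = 58577  ⇒  T ≈ 13.26 °C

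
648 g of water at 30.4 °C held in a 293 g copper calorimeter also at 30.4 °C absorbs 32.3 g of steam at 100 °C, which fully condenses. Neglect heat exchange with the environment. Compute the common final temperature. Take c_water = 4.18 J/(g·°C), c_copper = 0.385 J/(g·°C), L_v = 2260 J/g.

T_f ≈ 58.3 °C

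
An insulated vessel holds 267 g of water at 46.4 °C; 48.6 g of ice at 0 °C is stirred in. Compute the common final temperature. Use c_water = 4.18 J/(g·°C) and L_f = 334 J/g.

Setting the total heat transfer to zero:
fusion: m_ice L_f = 48.6·334 = 16232; warm the meltwater: 203.15 T; water cools: 267·4.18·(T − 46.4) = 1116.1(T − 46.4)
1319.2 T = 51785 − 16232 = 35553
T ≈ 26.95 °C. Since T > 0 °C, the all-ice-melts assumption holds.

T_f ≈ 27.0 °C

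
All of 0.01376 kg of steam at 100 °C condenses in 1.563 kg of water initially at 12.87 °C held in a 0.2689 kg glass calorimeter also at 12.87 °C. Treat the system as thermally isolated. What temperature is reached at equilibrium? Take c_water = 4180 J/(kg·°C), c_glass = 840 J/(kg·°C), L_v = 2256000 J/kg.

T_f ≈ 18.2 °C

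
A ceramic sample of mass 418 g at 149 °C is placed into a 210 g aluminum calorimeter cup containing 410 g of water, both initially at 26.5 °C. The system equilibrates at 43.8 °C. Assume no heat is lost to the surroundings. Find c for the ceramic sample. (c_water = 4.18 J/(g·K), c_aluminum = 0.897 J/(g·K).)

c ≈ 0.748 J/(g·K)

Setting the total heat transfer to zero:
418·c·(43.8 − 149) + 410·4.18·(43.8 − 26.5) + 210·0.897·(43.8 − 26.5) = 0
-43974 c = -32908
c = -32908/-43974 ≈ 0.7483 J/(g·K)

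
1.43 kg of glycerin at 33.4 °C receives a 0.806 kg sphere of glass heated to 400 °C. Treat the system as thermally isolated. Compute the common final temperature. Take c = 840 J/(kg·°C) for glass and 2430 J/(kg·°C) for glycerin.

T_f ≈ 93.2 °C

Heat lost by the glass equals heat gained by the glycerin:
0.806*840*(400 − T) = 1.43*2430*(T − 33.4)
677.04(400 − T) = 3474.9(T − 33.4)
4151.9 T = 386878  ⇒  T ≈ 93.18 °C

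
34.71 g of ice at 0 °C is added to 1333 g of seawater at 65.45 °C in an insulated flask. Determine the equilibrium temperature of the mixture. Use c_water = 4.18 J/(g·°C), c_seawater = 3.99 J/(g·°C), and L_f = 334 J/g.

T_f ≈ 61.6 °C

Heat gained plus heat lost sum to zero:
melt ice: 34.71·334 = 11593; warm the meltwater: 145.09 T; seawater: 5318.7(T − 65.45)
5463.8 T = 348107 − 11593 = 336514
T ≈ 61.59 °C — above 0 °C, consistent with complete melting.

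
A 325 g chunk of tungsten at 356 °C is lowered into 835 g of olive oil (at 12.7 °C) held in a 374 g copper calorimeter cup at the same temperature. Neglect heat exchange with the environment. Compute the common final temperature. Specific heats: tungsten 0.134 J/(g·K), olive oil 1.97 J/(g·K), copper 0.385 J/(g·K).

T_f ≈ 20.9 °C

Let T be the final temperature. ΣQ_i = 0:
325·0.134·(T − 356) + 835·1.97·(T − 12.7) + 374·0.385·(T − 12.7) = 0
1832.5 T = 38223
T ≈ 20.86 °C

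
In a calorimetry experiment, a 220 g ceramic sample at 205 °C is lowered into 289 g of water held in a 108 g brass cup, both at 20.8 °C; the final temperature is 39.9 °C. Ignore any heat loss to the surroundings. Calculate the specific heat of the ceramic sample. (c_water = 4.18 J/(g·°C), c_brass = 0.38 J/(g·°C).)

c ≈ 0.657 J/(g·°C)

Taking heat into each body as positive, Σ m c ΔT = 0:
220·c·(39.9 − 205) + 289·4.18·(39.9 − 20.8) + 108·0.38·(39.9 − 20.8) = 0
-36322 c = -23857
c = -23857/-36322 ≈ 0.6568 J/(g·°C)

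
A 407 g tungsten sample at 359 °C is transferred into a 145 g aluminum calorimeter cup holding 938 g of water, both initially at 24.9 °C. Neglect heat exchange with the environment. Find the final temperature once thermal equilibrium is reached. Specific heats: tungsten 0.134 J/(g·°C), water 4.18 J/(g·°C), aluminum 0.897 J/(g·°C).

T_f ≈ 29.3 °C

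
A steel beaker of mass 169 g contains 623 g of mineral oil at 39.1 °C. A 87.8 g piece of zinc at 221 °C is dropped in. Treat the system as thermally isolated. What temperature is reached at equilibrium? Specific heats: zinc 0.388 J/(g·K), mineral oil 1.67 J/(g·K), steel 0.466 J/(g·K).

Setting the total heat transfer to zero:
87.8×0.388×(T − 221) + 623×1.67×(T − 39.1) + 169×0.466×(T − 39.1) = 0
34.07(T − 221) + 1040.4(T − 39.1) + 78.75(T − 39.1) = 0
(34.07 + 1040.4 + 78.75) T = 34.07×221 + 1040.4×39.1 + 78.75×39.1
T = 51288 / 1153.2 = 44.5 °C

T_f ≈ 44.5 °C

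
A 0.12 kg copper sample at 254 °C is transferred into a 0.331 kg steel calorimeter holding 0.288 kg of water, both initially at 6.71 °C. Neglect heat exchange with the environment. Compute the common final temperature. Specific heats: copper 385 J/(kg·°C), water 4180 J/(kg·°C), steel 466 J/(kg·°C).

T_f is the heat-capacity-weighted average of the initial temperatures:
T_f = (46.2*254 + 1203.8*6.71 + 154.25*6.71) / (46.2 + 1203.8 + 154.25)
    = 20848 / 1404.3 ≈ 14.85 °C

T_f ≈ 14.8 °C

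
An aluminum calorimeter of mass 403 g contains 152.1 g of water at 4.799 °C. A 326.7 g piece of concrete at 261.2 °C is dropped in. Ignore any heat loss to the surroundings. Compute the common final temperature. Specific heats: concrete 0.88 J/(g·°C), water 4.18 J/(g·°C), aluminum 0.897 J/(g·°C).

Energy conservation, ΣQ = 0:
326.7×0.88×(T − 261.2) + 152.1×4.18×(T − 4.799) + 403×0.897×(T − 4.799) = 0
287.5(T − 261.2) + 635.78(T − 4.799) + 361.49(T − 4.799) = 0
(287.5 + 635.78 + 361.49) T = 287.5×261.2 + 635.78×4.799 + 361.49×4.799
T = 79880/1284.8 ≈ 62.17 °C

T_f ≈ 62.2 °C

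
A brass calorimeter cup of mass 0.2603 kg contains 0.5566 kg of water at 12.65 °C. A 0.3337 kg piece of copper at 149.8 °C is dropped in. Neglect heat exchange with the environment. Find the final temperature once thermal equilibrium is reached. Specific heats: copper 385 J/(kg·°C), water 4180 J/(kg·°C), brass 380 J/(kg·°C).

T_f ≈ 19.5 °C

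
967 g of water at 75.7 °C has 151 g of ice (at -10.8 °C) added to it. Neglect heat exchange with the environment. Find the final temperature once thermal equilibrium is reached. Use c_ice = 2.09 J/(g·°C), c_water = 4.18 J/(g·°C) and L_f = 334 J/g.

T_f ≈ 54.0 °C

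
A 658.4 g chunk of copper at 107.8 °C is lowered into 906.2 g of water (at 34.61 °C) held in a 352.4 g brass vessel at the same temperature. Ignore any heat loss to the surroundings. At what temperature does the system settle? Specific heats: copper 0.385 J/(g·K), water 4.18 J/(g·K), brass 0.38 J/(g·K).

T_f ≈ 39.1 °C

Let T be the final temperature. ΣQ_i = 0:
658.4*0.385*(T − 107.8) + 906.2*4.18*(T − 34.61) + 352.4*0.38*(T − 34.61) = 0
(253.48 + 3787.9 + 133.91) T = 253.48*107.8 + 3787.9*34.61 + 133.91*34.61
T = 163060 / 4175.3 = 39.1 °C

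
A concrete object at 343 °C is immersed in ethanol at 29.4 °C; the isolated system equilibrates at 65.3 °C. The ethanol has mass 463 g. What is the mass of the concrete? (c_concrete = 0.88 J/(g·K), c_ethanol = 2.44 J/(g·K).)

Heat lost by the concrete = heat gained by the ethanol:
m·0.88·(343 − 65.3) = 463·2.44·(65.3 − 29.4)
244.38 m = 40557  ⇒  m ≈ 166 g

m ≈ 166 g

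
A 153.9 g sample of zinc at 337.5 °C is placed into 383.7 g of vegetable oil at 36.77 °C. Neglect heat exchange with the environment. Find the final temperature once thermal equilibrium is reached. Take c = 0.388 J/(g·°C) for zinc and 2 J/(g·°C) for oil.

T_f ≈ 58.5 °C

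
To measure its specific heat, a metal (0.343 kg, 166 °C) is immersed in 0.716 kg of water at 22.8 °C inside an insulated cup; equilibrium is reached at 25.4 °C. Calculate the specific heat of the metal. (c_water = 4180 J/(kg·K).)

Setting the total heat transfer to zero:
0.343×c×(25.4 − 166) + 0.716×4180×(25.4 − 22.8) = 0
-48.23 c = -7781.5
c = -7781.5/-48.23 ≈ 161.4 J/(kg·K)

c ≈ 161 J/(kg·K)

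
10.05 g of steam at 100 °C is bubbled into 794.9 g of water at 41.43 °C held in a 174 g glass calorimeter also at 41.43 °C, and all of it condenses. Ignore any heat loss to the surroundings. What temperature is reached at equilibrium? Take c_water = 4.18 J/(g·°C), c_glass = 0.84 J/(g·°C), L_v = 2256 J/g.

Conservation of energy gives ΣQ = 0:
latent heat released on condensation: 10.05·2256 = 22673
  condensate cools 100→T: 10.05·4.18·(T − 100) = 42.01(T − 100)
  water warms: 794.9·4.18·(T − 41.43) = 3322.7(T − 41.43)
  cup: 146.16(T − 41.43)
3510.9 T = 22673 + 4200.9 + 143714 = 170588
T ≈ 48.59 °C, under the boiling point, so the assumption holds.

T_f ≈ 48.6 °C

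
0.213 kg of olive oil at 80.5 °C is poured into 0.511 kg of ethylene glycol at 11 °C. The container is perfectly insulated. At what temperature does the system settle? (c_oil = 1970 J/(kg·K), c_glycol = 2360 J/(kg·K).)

T_f ≈ 28.9 °C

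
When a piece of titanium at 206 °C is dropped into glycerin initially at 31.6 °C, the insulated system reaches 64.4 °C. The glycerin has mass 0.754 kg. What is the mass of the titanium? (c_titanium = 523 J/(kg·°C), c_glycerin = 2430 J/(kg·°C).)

Setting the total heat transfer to zero:
m×523×(64.4 − 206) + 0.754×2430×(64.4 − 31.6) = 0
-74057 m = -60097
m = -60097/-74057 ≈ 0.8115 kg

m ≈ 0.811 kg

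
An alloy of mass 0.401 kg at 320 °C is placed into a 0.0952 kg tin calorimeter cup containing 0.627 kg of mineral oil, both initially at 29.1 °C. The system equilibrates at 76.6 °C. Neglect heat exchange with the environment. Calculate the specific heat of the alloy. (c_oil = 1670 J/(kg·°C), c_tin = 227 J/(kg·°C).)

c ≈ 520 J/(kg·°C)

Let T be the final temperature. ΣQ_i = 0:
0.401×c×(76.6 − 320) + 0.627×1670×(76.6 − 29.1) + 0.0952×227×(76.6 − 29.1) = 0
-97.6 c = -50763
c = -50763/-97.6 ≈ 520.1 J/(kg·°C)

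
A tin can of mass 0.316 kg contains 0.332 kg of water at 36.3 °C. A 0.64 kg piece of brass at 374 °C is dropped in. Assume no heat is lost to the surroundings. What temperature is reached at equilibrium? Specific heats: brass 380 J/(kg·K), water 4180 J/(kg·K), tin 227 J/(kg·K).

T_f ≈ 84.5 °C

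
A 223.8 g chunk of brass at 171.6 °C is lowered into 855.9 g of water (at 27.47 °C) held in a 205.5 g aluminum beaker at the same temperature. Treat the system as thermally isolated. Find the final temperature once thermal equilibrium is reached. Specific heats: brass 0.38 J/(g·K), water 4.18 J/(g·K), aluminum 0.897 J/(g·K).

T_f is the heat-capacity-weighted average of the initial temperatures:
T_f = (85.04*171.6 + 3577.7*27.47 + 184.33*27.47) / (85.04 + 3577.7 + 184.33)
    = 117936 / 3847 ≈ 30.66 °C

T_f ≈ 30.7 °C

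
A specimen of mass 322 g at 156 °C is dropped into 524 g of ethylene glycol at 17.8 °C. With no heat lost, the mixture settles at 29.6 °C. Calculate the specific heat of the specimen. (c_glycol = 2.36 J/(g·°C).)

m_s c (T_s − T_f) = m_glycol c_glycol (T_f − T_0):
322×c×(156 − 29.6) = 524×2.36×(29.6 − 17.8)
40701 c = 14592  ⇒  c ≈ 0.3585 J/(g·°C)

c ≈ 0.359 J/(g·°C)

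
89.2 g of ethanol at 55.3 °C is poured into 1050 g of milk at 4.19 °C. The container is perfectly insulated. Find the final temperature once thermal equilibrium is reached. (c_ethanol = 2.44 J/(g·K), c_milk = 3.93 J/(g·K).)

T_f = Σ m_i c_i T_i / Σ m_i c_i:
T_f = (217.65×55.3 + 4126.5×4.19) / (217.65 + 4126.5)
    = 29326 / 4344.1 ≈ 6.75 °C

T_f ≈ 6.8 °C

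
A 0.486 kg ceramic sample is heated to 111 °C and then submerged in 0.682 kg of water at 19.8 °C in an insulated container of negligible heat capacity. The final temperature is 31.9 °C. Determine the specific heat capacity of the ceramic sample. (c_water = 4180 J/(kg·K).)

c ≈ 897 J/(kg·K)

Heat lost by the ceramic sample = heat gained by the water:
0.486×c×(111 − 31.9) = 0.682×4180×(31.9 − 19.8)
38.44 c = 34494  ⇒  c ≈ 897.3 J/(kg·K)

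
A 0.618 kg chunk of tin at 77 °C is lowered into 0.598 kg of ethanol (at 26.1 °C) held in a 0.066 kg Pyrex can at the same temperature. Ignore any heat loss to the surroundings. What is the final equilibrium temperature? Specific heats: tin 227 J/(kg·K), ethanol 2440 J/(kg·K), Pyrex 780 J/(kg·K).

T_f ≈ 30.4 °C

Conservation of energy gives ΣQ = 0:
0.618·227·(T − 77) + 0.598·2440·(T − 26.1) + 0.066·780·(T − 26.1) = 0
140.29(T − 77) + 1459.1(T − 26.1) + 51.48(T − 26.1) = 0
1650.9 T = 50229
T ≈ 30.43 °C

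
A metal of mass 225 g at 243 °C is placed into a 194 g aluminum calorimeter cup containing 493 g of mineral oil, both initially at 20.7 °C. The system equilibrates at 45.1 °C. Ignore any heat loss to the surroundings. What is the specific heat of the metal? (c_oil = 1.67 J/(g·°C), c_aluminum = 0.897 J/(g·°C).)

c ≈ 0.547 J/(g·°C)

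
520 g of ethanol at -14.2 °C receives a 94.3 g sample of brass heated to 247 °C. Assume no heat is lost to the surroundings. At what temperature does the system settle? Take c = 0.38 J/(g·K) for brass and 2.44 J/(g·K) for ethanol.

T_f ≈ -7.0 °C

T_f = Σ m_i c_i T_i / Σ m_i c_i:
T_f = (35.83×247 + 1268.8×(-14.2)) / (35.83 + 1268.8)
    = -9166 / 1304.6 ≈ -7.03 °C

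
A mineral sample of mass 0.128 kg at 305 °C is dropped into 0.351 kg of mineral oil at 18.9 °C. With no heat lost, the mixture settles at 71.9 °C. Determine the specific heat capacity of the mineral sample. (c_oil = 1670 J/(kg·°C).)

c ≈ 1040 J/(kg·°C)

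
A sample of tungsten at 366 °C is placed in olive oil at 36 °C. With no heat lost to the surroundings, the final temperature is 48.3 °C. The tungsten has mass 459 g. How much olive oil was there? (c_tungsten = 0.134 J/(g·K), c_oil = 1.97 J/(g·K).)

Taking heat into each body as positive, Σ m c ΔT = 0:
459×0.134×(48.3 − 366) + m×1.97×(48.3 − 36) = 0
24.23 m = 19540
m = 19540/24.23 ≈ 806.4 g

m ≈ 806 g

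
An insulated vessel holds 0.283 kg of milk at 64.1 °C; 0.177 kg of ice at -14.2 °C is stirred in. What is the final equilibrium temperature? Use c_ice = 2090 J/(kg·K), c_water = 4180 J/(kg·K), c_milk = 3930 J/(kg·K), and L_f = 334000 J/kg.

T_f ≈ 3.7 °C

Net heat exchanged in the isolated system is zero:
warm ice to 0 °C: 0.177·2090·(0 − (-14.2)) = 5253; melt ice: 0.177·334000 = 59118; warm the meltwater: 739.86 T; milk cools: 0.283·3930·(T − 64.1) = 1112.2(T − 64.1)
1852 T = 71291 − 64371 = 6920.4
T ≈ 3.74 °C — above 0 °C, consistent with complete melting.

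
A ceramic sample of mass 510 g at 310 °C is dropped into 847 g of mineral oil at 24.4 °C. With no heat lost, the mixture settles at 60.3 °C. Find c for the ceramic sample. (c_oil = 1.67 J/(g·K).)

Let T be the final temperature. ΣQ_i = 0:
510×c×(60.3 − 310) + 847×1.67×(60.3 − 24.4) = 0
-127347 c = -50780
c = -50780/-127347 ≈ 0.3988 J/(g·K)

c ≈ 0.399 J/(g·K)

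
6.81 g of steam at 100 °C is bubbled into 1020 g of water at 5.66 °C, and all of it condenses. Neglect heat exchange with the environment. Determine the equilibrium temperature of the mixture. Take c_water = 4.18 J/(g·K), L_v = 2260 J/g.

Heat gained plus heat lost sum to zero:
latent heat released on condensation: 6.81×2260 = 15391
  condensed water 100 °C→T: 28.47(T − 100)
  original water: 4263.6(T − 5.66)
4292.1 T = 15391 + 2846.6 + 24132 = 42369
T ≈ 9.87 °C, under the boiling point, so the assumption holds.

T_f ≈ 9.9 °C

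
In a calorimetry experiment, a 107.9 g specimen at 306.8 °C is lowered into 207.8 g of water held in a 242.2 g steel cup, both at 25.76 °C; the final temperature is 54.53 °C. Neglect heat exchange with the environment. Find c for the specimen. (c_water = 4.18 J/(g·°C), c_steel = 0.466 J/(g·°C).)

c ≈ 1.04 J/(g·°C)

Taking heat into each body as positive, Σ m c ΔT = 0:
107.9×c×(54.53 − 306.8) + 207.8×4.18×(54.53 − 25.76) + 242.2×0.466×(54.53 − 25.76) = 0
-27220 c = -28237
c = -28237/-27220 ≈ 1.037 J/(g·°C)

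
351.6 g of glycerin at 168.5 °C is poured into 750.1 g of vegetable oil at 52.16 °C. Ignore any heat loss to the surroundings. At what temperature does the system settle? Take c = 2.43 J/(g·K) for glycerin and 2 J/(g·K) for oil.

T_f ≈ 94.4 °C

T_f = Σ m_i c_i T_i / Σ m_i c_i:
T_f = (854.39×168.5 + 1500.2×52.16) / (854.39 + 1500.2)
    = 222215 / 2354.6 ≈ 94.38 °C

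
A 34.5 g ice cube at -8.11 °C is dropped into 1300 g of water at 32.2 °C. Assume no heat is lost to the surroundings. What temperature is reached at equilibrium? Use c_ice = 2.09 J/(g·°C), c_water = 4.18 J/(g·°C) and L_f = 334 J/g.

Energy conservation, ΣQ = 0:
ice -8.11→0 °C: 34.5×2.09×8.11 = 584.77
  melt ice: 34.5×334 = 11523
  meltwater 0→T: 34.5×4.18×T = 144.21 T
  water cools: 1300×4.18×(T − 32.2) = 5434(T − 32.2)
5578.2 T = 174975 − 12108 = 162867
T ≈ 29.20 °C — above 0 °C, consistent with complete melting.

T_f ≈ 29.2 °C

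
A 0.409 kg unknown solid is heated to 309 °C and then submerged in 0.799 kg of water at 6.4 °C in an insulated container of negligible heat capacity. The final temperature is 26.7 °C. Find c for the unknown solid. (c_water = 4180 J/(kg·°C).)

c ≈ 587 J/(kg·°C)

Heat gained plus heat lost sum to zero:
0.409×c×(26.7 − 309) + 0.799×4180×(26.7 − 6.4) = 0
-115.46 c = -67798
c = -67798/-115.46 ≈ 587.2 J/(kg·°C)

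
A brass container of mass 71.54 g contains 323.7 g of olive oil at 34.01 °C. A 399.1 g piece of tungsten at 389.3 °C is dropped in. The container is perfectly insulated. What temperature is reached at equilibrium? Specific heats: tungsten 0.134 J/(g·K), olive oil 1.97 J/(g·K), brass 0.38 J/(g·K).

T_f ≈ 60.5 °C

Taking heat into each body as positive, Σ m c ΔT = 0:
399.1·0.134·(T − 389.3) + 323.7·1.97·(T − 34.01) + 71.54·0.38·(T − 34.01) = 0
(53.48 + 637.69 + 27.19) T = 53.48·389.3 + 637.69·34.01 + 27.19·34.01
T = 43432 / 718.35 = 60.5 °C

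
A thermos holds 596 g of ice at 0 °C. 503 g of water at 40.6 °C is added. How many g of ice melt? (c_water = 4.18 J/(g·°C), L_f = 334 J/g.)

m_melted ≈ 256 g

Cooling the water to 0 °C releases 503·4.18·40.6 = 85363 J.
To melt every bit of ice: 596·334 = 199064 J.
That's not enough to melt it all — equilibrium is at 0 °C with ice remaining.
m_melted·334 = 85363  ⇒  m_melted ≈ 255.6 g.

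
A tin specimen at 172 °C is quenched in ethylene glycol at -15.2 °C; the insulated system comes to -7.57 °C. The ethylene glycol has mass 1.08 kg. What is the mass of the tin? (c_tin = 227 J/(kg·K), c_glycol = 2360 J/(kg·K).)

m ≈ 0.477 kg

Heat lost by the tin = heat gained by the glycol:
m×227×(172 − -7.57) = 1.08×2360×(-7.57 − (-15.2))
40762 m = 19447  ⇒  m ≈ 0.4771 kg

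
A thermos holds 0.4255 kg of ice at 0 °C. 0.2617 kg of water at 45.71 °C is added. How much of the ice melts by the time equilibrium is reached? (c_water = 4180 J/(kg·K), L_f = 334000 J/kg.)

m_melted ≈ 0.15 kg

Cooling the water to 0 °C releases 0.2617·4180·45.71 = 50002 J.
Fully melting the ice requires m_ice L_f = 0.4255·334000 = 142117 J.
That's not enough to melt it all — equilibrium is at 0 °C with ice remaining.
Mass melted = 50002/334000 ≈ 0.1497 kg.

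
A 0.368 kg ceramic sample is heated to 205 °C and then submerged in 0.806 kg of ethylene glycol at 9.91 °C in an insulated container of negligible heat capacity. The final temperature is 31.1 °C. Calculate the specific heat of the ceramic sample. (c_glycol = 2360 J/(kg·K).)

c ≈ 630 J/(kg·K)

Conservation of energy gives ΣQ = 0:
0.368×c×(31.1 − 205) + 0.806×2360×(31.1 − 9.91) = 0
-64 c = -40307
c = -40307/-64 ≈ 629.8 J/(kg·K)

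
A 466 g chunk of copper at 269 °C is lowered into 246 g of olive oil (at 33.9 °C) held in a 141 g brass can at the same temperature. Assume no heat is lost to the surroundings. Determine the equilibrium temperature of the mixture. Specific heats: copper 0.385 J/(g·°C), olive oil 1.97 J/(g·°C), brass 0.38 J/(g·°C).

T_f ≈ 92.7 °C

Setting the total heat transfer to zero:
466×0.385×(T − 269) + 246×1.97×(T − 33.9) + 141×0.38×(T − 33.9) = 0
179.41(T − 269) + 484.62(T − 33.9) + 53.58(T − 33.9) = 0
(179.41 + 484.62 + 53.58) T = 179.41×269 + 484.62×33.9 + 53.58×33.9
T = 66506/717.61 ≈ 92.68 °C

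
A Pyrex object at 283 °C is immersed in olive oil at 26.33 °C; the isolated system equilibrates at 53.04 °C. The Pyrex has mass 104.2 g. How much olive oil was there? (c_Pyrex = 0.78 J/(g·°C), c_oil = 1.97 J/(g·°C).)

m ≈ 355 g

Heat lost by the Pyrex = heat gained by the oil:
104.2·0.78·(283 − 53.04) = m·1.97·(53.04 − 26.33)
52.62 m = 18690  ⇒  m ≈ 355.2 g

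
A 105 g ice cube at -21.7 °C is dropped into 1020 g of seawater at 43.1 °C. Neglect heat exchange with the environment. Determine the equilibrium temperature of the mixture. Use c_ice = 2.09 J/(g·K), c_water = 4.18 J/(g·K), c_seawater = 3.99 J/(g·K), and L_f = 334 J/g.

T_f ≈ 30.1 °C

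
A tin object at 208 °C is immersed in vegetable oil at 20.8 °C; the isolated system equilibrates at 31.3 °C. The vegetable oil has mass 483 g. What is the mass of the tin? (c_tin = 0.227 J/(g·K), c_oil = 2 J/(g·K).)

m ≈ 253 g

Heat lost by the tin = heat gained by the oil:
m·0.227·(208 − 31.3) = 483·2·(31.3 − 20.8)
40.11 m = 10143  ⇒  m ≈ 252.9 g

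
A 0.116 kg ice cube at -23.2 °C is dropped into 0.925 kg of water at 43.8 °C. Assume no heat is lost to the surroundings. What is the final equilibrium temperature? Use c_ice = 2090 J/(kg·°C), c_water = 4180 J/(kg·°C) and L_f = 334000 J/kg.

T_f ≈ 28.7 °C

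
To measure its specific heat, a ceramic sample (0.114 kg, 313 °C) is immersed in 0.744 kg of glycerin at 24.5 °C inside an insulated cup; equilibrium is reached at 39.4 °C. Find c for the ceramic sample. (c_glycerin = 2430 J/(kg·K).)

Energy conservation, ΣQ = 0:
0.114×c×(39.4 − 313) + 0.744×2430×(39.4 − 24.5) = 0
-31.19 c = -26938
c = -26938/-31.19 ≈ 863.7 J/(kg·K)

c ≈ 864 J/(kg·K)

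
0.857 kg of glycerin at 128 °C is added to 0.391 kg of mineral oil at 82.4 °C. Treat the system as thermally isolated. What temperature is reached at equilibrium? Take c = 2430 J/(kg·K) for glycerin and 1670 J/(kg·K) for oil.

Let T be the final temperature. ΣQ_i = 0:
0.857·2430·(T − 128) + 0.391·1670·(T − 82.4) = 0
2082.5(T − 128) + 652.97(T − 82.4) = 0
(2082.5 + 652.97) T = 2082.5·128 + 652.97·82.4
T ≈ 117.12 °C

T_f ≈ 117.1 °C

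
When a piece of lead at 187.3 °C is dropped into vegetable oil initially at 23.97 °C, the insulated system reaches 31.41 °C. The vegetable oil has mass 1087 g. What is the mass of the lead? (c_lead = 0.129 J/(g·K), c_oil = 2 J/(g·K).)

Heat lost by the lead = heat gained by the oil:
m·0.129·(187.3 − 31.41) = 1087·2·(31.41 − 23.97)
20.11 m = 16175  ⇒  m ≈ 804.3 g

m ≈ 804 g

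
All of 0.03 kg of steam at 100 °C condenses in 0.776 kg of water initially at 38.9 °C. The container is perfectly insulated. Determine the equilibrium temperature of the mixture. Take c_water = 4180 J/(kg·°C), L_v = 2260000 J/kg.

T_f ≈ 61.3 °C

Energy balance with sensible and latent terms:
steam→water at 100 °C releases m L_v = 0.03·2260000 = 67800; condensate cools 100→T: 0.03·4180·(T − 100) = 125.4(T − 100); water warms: 0.776·4180·(T − 38.9) = 3243.7(T − 38.9)
3369.1 T = 67800 + 12540 + 126179 = 206519
T ≈ 61.30 °C, under the boiling point, so the assumption holds.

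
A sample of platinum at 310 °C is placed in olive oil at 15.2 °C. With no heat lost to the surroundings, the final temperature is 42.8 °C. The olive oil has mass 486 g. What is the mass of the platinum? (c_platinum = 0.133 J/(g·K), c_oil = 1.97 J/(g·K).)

Net heat exchanged in the isolated system is zero:
m·0.133·(42.8 − 310) + 486·1.97·(42.8 − 15.2) = 0
-35.54 m = -26425
m = -26425/-35.54 ≈ 743.6 g

m ≈ 744 g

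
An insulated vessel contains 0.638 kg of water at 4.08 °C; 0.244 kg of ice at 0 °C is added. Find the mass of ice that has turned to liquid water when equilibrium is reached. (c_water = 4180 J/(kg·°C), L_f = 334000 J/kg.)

Cooling the water to 0 °C releases 0.638·4180·4.08 = 10881 J.
Melting all 0.244 kg of ice would need 0.244·334000 = 81496 J.
Since 10881 < 81496 J, not all the ice melts; equilibrium is at 0 °C.
m_melt = 10881 / L_f = 0.03258 kg.

m_melted ≈ 0.0326 kg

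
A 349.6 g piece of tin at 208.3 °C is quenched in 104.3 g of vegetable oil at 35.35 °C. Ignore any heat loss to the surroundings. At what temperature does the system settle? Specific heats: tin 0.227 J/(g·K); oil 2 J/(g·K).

T_f ≈ 83.0 °C

Taking heat into each body as positive, Σ m c ΔT = 0:
349.6×0.227×(T − 208.3) + 104.3×2×(T − 35.35) = 0
79.36(T − 208.3) + 208.6(T − 35.35) = 0
(79.36 + 208.6) T = 79.36×208.3 + 208.6×35.35
T ≈ 83.01 °C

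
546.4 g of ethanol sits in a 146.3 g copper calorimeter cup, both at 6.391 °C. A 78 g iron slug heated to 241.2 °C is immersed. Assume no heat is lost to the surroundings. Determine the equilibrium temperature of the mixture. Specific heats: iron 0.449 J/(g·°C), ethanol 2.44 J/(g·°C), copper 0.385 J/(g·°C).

Conservation of energy gives ΣQ = 0:
78×0.449×(T − 241.2) + 546.4×2.44×(T − 6.391) + 146.3×0.385×(T − 6.391) = 0
35.02(T − 241.2) + 1333.2(T − 6.391) + 56.33(T − 6.391) = 0
(35.02 + 1333.2 + 56.33) T = 35.02×241.2 + 1333.2×6.391 + 56.33×6.391
T ≈ 12.16 °C

T_f ≈ 12.2 °C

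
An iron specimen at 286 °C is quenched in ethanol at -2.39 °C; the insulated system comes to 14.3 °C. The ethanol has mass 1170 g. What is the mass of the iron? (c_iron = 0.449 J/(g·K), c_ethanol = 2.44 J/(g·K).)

|Q_iron| = |Q_ethanol|:
m·0.449·(286 − 14.3) = 1170·2.44·(14.3 − (-2.39))
121.99 m = 47647  ⇒  m ≈ 390.6 g

m ≈ 391 g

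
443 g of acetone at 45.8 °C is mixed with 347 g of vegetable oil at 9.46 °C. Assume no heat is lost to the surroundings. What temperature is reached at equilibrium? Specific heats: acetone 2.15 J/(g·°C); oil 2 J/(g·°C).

T_f ≈ 30.5 °C

With ΣQ=0 the equilibrium temperature is the m·c-weighted mean:
T_f = (952.45×45.8 + 694×9.46) / (952.45 + 694)
    = 50187 / 1646.4 ≈ 30.48 °C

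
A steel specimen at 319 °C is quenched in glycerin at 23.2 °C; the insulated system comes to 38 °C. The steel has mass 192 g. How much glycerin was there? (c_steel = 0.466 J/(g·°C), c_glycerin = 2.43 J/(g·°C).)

Conservation of energy gives ΣQ = 0:
192×0.466×(38 − 319) + m×2.43×(38 − 23.2) = 0
35.96 m = 25142
m = 25142/35.96 ≈ 699.1 g

m ≈ 699 g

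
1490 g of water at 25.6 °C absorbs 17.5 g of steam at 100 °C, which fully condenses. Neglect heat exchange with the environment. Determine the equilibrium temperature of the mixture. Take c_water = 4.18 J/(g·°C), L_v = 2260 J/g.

T_f ≈ 32.7 °C

Setting the total heat transfer to zero:
condense steam: −17.5·2260 = −39550; condensed water 100 °C→T: 73.15(T − 100); original water: 6228.2(T − 25.6)
6301.3 T = 39550 + 7315 + 159442 = 206307
T ≈ 32.74 °C, under the boiling point, so the assumption holds.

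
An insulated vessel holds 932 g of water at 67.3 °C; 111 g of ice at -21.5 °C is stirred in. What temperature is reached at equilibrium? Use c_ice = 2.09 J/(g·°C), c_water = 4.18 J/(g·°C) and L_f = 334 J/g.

Energy conservation, ΣQ = 0:
warm ice to 0 °C: 111·2.09·(0 − (-21.5)) = 4987.8; fusion: m_ice L_f = 111·334 = 37074; warm the meltwater: 463.98 T; water cools: 932·4.18·(T − 67.3) = 3895.8(T − 67.3)
4359.7 T = 262185 − 42062 = 220123
T ≈ 50.49 °C. Since T > 0 °C, the all-ice-melts assumption holds.

T_f ≈ 50.5 °C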